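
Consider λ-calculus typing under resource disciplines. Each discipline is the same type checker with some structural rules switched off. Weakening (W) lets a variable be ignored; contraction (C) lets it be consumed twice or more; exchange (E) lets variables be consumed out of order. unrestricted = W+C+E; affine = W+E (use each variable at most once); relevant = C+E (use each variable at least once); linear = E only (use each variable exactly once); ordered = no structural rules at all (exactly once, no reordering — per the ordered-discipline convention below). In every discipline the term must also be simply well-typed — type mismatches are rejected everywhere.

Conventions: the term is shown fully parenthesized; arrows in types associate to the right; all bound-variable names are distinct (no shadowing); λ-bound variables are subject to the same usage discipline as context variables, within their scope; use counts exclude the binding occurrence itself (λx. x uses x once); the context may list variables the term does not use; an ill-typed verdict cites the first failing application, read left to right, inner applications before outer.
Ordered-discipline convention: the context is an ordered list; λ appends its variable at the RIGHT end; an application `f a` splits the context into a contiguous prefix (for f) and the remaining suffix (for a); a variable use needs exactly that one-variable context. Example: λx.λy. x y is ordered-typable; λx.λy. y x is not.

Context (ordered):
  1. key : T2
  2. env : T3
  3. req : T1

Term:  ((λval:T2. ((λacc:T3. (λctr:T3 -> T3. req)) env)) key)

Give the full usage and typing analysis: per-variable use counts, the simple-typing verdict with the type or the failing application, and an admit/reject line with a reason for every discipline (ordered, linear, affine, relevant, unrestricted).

counts: key: 1×, env: 1×, req: 1×, val (bound): 0×, acc (bound): 0×, ctr (bound): 0×
uses in reading order: req, env, key
typing: well-typed at (T3 -> T3) -> T1
ordered: ✗, val, acc, ctr never used (weakening)
linear: ✗, val, acc, ctr never used (weakening)
affine: ✓, no duplicate uses among key, env, req, val, acc, ctr
relevant: ✗, val, acc, ctr never used (weakening)
unrestricted: ✓, type-checks ((T3 -> T3) -> T1) and nothing is barred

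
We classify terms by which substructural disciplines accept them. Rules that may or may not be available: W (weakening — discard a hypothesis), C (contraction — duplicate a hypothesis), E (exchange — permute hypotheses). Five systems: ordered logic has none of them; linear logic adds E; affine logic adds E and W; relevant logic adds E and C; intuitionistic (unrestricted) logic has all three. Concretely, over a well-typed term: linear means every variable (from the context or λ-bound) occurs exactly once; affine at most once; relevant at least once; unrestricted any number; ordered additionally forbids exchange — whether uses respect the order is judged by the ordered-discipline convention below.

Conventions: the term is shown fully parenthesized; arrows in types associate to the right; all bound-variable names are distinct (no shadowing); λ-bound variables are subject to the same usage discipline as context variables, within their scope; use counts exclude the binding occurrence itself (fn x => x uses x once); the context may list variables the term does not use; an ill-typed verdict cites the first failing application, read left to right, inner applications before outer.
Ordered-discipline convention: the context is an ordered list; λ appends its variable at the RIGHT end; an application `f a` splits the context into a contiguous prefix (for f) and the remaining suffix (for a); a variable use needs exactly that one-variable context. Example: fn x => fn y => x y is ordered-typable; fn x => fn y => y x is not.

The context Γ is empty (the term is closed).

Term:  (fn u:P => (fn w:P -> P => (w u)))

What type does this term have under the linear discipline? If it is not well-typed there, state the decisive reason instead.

term : P -> (P -> P) -> P
counts: u (λ-bound): 1×, w (λ-bound): 1×
uses in reading order: w, u
typing: well-typed — term : P -> (P -> P) -> P
all disciplines: ordered ✗, linear ✓, affine ✓, relevant ✓, unrestricted ✓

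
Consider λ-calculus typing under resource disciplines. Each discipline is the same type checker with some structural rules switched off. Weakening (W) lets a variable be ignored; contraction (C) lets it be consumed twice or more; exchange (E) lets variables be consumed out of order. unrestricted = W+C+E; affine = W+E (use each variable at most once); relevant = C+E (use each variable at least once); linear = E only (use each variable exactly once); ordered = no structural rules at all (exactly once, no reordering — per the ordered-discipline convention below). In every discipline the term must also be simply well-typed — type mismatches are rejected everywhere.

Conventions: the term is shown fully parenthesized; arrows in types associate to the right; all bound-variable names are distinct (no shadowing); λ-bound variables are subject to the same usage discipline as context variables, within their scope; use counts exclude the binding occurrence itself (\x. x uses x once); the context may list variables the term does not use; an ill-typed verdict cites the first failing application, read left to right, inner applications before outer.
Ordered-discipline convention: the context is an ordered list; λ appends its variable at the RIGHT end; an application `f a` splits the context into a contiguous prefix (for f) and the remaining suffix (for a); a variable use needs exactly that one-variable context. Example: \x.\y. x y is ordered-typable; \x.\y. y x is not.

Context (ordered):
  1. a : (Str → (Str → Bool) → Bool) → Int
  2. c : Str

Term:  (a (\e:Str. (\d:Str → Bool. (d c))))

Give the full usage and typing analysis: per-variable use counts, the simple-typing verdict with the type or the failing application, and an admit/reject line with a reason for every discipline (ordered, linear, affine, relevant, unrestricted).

usage: a ×1, c ×1, e [bound] ×0, d [bound] ×1
left-to-right use order: a, d, c
typing: ✓ — Int
ordered: ✗, unused: e — weakening required
linear: ✗, unused: e — weakening required
affine: ✓, at most one use each (a, c, e, d)
relevant: ✗, unused: e — weakening required
unrestricted: ✓, well-typed at Int; no restrictions here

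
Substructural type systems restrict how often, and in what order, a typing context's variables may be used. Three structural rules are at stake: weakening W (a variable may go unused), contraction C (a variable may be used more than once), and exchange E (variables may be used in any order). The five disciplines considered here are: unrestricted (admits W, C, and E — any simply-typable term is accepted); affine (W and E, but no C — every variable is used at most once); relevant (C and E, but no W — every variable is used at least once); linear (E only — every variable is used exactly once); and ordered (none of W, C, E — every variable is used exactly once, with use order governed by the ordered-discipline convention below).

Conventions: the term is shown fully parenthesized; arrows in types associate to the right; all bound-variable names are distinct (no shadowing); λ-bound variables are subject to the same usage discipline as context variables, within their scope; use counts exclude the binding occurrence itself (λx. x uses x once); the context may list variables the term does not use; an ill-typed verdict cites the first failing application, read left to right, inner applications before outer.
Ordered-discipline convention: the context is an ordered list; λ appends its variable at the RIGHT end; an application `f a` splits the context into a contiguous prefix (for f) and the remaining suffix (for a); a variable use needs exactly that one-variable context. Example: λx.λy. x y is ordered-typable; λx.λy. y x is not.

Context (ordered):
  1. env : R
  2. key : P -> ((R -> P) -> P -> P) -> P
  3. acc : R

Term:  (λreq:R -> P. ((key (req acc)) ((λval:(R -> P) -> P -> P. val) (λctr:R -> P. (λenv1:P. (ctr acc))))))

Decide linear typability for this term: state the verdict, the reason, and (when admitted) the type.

no — acc ×2 used more than once (contraction); env, env1 left unused
counts: env ×0, key ×1, acc ×2, req (λ-bound) ×1, val (λ-bound) ×1, ctr (λ-bound) ×1, env1 (λ-bound) ×0
uses in reading order: key, req, acc, val, ctr, acc
typing: well-typed — term : (R -> P) -> P
summary: ordered ✗ | linear ✗ | affine ✗ | relevant ✗ | unrestricted ✓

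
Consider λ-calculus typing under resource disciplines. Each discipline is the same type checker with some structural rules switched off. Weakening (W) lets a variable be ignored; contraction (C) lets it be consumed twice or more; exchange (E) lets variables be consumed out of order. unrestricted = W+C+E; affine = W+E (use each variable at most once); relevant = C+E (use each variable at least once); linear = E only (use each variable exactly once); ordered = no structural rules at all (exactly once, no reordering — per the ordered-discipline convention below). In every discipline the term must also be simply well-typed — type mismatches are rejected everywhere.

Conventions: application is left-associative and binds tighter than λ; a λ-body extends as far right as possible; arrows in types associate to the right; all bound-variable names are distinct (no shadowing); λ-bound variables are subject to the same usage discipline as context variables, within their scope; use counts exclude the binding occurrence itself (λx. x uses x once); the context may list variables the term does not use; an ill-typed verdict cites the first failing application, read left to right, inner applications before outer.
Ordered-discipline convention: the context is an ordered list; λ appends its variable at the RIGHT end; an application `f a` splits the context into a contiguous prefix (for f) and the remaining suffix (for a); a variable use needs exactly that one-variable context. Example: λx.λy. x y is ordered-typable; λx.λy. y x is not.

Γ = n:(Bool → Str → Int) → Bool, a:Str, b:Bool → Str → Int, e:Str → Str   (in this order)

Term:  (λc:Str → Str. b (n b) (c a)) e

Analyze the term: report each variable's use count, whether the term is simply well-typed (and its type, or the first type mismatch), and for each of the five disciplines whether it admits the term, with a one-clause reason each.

variable uses: n: 1×, a: 1×, b: 2×, e: 1×, c [bound]: 1×
uses in reading order: b, n, b, c, a, e
typing: ✓ — Int
ordered: ✗, needs contraction — b ×2
linear: ✗, needs contraction — b ×2
affine: ✗, needs contraction — b ×2
relevant: ✓, at least one use each (n, a, b, e, c)
unrestricted: ✓, type-checks (Int) and nothing is barred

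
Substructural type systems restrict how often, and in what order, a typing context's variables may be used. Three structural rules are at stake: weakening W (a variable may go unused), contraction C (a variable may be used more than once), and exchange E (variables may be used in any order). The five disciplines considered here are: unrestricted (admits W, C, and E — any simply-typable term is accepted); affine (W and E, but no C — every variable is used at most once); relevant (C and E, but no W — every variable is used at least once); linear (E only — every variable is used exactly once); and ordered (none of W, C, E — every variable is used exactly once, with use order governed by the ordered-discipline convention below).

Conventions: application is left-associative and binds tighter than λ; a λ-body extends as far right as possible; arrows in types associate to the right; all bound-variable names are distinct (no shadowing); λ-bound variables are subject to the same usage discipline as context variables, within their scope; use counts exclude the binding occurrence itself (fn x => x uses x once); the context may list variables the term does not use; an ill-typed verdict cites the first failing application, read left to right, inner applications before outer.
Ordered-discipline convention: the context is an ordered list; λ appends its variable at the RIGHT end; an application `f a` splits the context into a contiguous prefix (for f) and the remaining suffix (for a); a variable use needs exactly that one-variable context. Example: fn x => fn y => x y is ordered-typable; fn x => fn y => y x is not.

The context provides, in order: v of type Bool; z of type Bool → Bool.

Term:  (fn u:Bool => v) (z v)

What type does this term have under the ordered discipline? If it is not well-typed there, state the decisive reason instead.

not well-typed under ordered — repeated use of v ×2; u never used (weakening)
counts: v=2; z=1; u (bound)=0
order of uses: v, z, v
typing: well-typed — term : Bool
per-discipline verdicts: ordered ✗, linear ✗, affine ✗, relevant ✗, unrestricted ✓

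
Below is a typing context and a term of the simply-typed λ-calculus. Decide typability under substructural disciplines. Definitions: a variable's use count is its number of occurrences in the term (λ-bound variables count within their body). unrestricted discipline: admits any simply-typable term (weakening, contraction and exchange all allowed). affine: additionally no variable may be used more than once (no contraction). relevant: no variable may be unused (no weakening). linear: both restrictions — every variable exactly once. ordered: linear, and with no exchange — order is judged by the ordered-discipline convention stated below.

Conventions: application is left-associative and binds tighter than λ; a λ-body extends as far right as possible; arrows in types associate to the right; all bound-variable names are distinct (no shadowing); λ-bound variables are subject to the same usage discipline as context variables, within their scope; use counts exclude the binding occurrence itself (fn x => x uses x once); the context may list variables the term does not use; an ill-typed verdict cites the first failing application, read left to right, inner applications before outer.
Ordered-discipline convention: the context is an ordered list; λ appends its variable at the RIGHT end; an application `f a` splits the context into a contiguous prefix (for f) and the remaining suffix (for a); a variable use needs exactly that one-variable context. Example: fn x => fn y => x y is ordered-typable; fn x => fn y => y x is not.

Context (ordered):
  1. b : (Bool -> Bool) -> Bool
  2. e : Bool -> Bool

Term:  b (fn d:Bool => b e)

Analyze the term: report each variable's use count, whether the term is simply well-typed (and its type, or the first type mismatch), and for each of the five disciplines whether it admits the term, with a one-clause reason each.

variable uses: b=2, e=1, d [bound]=0
order of uses: b, b, e
typing: well-typed at Bool
ordered ✗ (repeated use of b ×2; d never used (weakening))
linear ✗ (repeated use of b ×2; d never used (weakening))
affine ✗ (repeated use of b ×2)
relevant ✗ (d never used (weakening))
unrestricted ✓ (typability at Bool is all that's needed)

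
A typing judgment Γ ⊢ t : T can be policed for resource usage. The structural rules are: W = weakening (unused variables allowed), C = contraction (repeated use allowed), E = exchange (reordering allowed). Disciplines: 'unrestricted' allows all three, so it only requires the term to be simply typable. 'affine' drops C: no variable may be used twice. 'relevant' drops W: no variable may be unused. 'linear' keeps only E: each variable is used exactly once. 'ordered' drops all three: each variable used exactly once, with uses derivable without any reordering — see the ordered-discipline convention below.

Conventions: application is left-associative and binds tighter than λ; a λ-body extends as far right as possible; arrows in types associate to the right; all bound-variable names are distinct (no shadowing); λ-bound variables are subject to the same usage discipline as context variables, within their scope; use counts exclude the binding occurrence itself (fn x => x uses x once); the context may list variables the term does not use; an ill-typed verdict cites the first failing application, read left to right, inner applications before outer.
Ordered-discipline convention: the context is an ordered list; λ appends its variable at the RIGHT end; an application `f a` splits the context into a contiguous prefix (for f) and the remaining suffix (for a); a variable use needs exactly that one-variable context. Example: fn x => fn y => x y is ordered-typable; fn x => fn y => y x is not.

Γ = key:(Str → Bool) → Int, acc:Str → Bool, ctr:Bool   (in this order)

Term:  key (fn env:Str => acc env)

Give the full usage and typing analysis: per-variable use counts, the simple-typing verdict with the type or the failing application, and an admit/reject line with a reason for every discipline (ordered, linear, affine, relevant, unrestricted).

use counts: key ×1; acc ×1; ctr ×0; env (bound) ×1
uses in reading order: key, acc, env
typing: ✓ — Int
ordered: ✗, unused: ctr — weakening required
linear: ✗, unused: ctr — weakening required
affine: ✓, none of key, acc, ctr, env used more than once
relevant: ✗, unused: ctr — weakening required
unrestricted: ✓, simply typable at Int; W, C, E all held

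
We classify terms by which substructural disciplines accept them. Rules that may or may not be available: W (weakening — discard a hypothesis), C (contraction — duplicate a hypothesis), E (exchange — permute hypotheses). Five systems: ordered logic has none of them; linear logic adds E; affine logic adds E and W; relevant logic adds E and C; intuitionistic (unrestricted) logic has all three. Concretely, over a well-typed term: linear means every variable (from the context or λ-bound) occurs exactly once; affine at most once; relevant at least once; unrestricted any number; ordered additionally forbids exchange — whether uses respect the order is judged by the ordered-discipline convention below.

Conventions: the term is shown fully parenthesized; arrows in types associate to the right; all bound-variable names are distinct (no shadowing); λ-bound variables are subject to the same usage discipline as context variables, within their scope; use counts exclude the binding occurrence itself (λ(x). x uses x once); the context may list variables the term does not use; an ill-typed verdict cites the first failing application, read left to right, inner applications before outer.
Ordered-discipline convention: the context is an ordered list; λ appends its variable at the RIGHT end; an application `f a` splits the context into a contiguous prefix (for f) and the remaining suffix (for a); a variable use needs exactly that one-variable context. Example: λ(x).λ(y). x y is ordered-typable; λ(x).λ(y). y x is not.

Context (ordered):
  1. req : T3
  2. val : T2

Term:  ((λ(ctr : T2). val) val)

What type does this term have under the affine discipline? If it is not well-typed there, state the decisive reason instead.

not well-typed under affine — uses contraction: val ×2
use counts: req: 0; val: 2; ctr (bound): 0
order of uses: val, val
typing: well-typed — term : T2
summary: ordered ✗, linear ✗, affine ✗, relevant ✗, unrestricted ✓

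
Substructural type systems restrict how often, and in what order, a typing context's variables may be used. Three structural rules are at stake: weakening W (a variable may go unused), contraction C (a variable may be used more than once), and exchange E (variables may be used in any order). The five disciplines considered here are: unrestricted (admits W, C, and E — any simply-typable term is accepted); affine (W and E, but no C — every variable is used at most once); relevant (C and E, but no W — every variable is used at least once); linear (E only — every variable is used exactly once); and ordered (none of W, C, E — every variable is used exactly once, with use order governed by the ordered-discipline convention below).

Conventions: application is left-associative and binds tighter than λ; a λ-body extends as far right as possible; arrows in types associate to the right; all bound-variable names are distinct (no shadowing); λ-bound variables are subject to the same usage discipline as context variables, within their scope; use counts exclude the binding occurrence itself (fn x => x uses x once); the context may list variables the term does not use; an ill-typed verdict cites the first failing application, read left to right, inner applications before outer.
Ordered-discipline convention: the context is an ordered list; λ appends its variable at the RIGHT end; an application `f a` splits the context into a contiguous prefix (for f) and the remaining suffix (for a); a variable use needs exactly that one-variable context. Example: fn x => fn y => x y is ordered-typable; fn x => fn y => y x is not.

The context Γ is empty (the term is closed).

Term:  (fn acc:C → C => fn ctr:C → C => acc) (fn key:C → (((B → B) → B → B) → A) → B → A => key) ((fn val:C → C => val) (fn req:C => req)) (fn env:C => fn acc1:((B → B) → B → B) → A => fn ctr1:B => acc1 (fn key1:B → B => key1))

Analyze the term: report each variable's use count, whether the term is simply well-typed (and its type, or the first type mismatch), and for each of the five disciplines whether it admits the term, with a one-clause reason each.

variable uses: acc (λ-bound): 1×, ctr (λ-bound): 0×, key (λ-bound): 1×, val (λ-bound): 1×, req (λ-bound): 1×, env (λ-bound): 0×, acc1 (λ-bound): 1×, ctr1 (λ-bound): 0×, key1 (λ-bound): 1×
uses in reading order: acc, key, val, req, acc1, key1
typing: ill-typed: a function awaiting C → C gets (C → (((B → B) → B → B) → A) → B → A) → C → (((B → B) → B → B) → A) → B → A
ordered: ✗, fails simple typing
linear: ✗, a type mismatch blocks all five
affine: ✗, the type mismatch rejects it
relevant: ✗, not simply typable
unrestricted: ✗, fails simple typing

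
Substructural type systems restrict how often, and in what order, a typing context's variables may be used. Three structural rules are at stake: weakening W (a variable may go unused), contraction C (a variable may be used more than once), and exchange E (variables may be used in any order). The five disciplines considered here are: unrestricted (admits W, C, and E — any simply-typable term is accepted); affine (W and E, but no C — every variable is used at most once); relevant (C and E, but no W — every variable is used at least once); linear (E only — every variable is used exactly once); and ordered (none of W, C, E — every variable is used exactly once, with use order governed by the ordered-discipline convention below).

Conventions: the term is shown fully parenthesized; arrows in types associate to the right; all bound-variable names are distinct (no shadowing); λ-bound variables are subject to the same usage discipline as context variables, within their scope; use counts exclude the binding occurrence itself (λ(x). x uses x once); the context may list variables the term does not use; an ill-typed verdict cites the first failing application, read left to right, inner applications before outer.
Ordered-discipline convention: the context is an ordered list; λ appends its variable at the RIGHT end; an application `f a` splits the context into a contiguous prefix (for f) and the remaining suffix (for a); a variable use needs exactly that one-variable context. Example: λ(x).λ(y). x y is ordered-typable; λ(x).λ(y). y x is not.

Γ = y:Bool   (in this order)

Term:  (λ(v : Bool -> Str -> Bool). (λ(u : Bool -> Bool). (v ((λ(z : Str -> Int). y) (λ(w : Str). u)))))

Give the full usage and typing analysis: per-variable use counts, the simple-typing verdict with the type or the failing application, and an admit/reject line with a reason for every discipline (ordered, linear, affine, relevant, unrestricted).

variable uses: y: 1×; v (bound): 1×; u (bound): 1×; z (bound): 0×; w (bound): 0×
use order (left to right): v, y, u
typing: ill-typed: argument of type Str -> Bool -> Bool where Str -> Int is required
ordered ✗ (the type mismatch rejects it)
linear ✗ (not simply typable)
affine ✗ (fails simple typing)
relevant ✗ (a type mismatch blocks all five)
unrestricted ✗ (the type mismatch rejects it)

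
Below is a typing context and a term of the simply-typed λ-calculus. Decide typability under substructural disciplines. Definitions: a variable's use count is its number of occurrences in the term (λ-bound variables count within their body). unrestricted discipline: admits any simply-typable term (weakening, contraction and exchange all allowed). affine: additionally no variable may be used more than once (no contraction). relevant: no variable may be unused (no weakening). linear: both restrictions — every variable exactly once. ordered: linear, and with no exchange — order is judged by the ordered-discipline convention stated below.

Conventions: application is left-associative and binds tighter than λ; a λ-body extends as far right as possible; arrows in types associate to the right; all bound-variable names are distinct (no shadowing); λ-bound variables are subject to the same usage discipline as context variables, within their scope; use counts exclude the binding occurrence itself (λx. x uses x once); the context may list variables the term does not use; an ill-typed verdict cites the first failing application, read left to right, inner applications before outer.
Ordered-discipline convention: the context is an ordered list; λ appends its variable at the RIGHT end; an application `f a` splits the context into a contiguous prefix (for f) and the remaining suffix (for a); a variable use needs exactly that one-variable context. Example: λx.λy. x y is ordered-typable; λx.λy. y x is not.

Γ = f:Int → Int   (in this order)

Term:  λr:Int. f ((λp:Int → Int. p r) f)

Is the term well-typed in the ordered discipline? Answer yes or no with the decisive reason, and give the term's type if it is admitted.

no — needs contraction — f ×2
variable uses: f: 2, r (λ-bound): 1, p (λ-bound): 1
uses in reading order: f, p, r, f
typing: well-typed at Int → Int
per-discipline verdicts: ordered ✗ · linear ✗ · affine ✗ · relevant ✓ · unrestricted ✓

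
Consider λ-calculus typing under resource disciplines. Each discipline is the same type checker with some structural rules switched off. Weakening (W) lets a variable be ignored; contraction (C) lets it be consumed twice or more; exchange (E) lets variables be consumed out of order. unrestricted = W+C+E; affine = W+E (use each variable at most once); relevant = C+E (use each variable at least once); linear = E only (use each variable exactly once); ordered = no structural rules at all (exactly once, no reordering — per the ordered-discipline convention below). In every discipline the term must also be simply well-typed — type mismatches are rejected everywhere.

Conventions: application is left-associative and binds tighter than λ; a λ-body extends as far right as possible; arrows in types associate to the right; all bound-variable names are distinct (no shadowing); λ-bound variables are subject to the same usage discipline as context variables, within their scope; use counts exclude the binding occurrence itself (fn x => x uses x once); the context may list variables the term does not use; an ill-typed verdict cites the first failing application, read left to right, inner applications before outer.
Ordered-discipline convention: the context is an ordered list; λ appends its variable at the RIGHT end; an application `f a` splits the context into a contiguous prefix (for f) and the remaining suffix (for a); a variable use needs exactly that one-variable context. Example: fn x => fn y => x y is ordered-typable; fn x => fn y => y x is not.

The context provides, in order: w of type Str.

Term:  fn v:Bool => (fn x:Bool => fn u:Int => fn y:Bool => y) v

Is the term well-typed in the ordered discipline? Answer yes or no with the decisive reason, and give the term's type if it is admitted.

no — needs weakening: w, x, u unused
variable uses: w=0, v (λ-bound)=1, x (λ-bound)=0, u (λ-bound)=0, y (λ-bound)=1
order of uses: y, v
typing: well-typed — term : Bool -> Int -> Bool -> Bool
all disciplines: ordered ✗, linear ✗, affine ✓, relevant ✗, unrestricted ✓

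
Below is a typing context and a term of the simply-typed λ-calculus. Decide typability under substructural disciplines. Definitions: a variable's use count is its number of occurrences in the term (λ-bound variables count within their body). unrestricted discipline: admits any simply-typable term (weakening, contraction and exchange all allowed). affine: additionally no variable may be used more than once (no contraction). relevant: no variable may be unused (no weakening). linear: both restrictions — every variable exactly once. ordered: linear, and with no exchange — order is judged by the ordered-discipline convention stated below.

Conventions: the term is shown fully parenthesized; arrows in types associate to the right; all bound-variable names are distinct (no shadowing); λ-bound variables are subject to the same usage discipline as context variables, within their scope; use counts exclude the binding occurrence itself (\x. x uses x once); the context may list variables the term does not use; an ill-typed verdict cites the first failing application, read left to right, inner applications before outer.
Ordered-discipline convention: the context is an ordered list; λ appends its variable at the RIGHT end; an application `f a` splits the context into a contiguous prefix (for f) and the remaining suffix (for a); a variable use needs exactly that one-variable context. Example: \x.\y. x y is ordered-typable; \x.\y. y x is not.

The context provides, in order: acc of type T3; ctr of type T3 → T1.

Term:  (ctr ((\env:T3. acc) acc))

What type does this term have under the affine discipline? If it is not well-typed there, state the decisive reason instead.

not well-typed under affine — acc ×2 used more than once (contraction)
variable uses: acc=2; ctr=1; env (λ-bound)=0
left-to-right use order: ctr, acc, acc
typing: well-typed — term : T1
per-discipline verdicts: ordered ✗ · linear ✗ · affine ✗ · relevant ✗ · unrestricted ✓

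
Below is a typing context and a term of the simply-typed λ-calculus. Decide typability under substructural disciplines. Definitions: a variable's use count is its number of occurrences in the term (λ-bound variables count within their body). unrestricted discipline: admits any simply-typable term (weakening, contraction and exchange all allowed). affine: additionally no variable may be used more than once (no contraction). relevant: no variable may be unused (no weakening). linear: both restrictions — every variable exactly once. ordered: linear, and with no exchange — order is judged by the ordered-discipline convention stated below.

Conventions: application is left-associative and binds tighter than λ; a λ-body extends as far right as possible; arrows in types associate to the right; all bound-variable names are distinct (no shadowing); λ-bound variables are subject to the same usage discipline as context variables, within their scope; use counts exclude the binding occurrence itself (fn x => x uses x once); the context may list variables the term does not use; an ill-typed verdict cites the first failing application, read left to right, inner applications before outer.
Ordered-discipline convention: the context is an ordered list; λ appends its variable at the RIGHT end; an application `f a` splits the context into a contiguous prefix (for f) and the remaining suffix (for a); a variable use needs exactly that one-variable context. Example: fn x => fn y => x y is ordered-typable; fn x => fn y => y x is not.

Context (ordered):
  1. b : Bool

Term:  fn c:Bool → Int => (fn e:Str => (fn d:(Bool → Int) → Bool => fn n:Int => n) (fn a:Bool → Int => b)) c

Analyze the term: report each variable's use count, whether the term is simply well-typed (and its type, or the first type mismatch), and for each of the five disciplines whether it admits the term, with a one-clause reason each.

usage: b ×1; c (λ-bound) ×1; e (λ-bound) ×0; d (λ-bound) ×0; n (λ-bound) ×1; a (λ-bound) ×0
left-to-right use order: n, b, c
typing: ill-typed: an application expects Str but receives Bool → Int
ordered: ✗ — fails simple typing
linear: ✗ — a type mismatch blocks all five
affine: ✗ — the type mismatch rejects it
relevant: ✗ — not simply typable
unrestricted: ✗ — fails simple typing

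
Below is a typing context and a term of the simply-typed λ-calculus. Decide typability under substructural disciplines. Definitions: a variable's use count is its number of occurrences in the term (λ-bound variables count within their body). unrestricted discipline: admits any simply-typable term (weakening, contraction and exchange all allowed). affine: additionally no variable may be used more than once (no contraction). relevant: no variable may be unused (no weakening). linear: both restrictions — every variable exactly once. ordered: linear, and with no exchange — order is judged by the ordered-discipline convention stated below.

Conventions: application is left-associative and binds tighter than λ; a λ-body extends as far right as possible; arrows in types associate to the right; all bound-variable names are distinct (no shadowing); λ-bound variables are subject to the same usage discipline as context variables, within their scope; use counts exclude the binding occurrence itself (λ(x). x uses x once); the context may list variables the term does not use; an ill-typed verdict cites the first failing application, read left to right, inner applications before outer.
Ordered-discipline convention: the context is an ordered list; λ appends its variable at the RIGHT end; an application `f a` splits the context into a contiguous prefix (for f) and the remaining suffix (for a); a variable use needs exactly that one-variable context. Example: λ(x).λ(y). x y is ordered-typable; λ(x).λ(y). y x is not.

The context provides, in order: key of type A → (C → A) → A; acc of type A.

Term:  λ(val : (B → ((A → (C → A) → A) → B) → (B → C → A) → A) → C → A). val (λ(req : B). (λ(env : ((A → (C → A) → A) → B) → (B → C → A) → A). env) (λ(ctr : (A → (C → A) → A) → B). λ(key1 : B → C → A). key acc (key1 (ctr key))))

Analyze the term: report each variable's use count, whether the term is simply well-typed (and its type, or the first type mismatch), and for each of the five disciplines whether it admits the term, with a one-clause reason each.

counts: key ×2; acc ×1; val [bound] ×1; req [bound] ×0; env [bound] ×1; ctr [bound] ×1; key1 [bound] ×1
use order (left to right): val, env, key, acc, key1, ctr, key
typing: well-typed at ((B → ((A → (C → A) → A) → B) → (B → C → A) → A) → C → A) → C → A
ordered: ✗ — needs contraction — key ×2; needs weakening: req unused
linear: ✗ — needs contraction — key ×2; needs weakening: req unused
affine: ✗ — needs contraction — key ×2
relevant: ✗ — needs weakening: req unused
unrestricted: ✓ — typability at ((B → ((A → (C → A) → A) → B) → (B → C → A) → A) → C → A) → C → A is all that's needed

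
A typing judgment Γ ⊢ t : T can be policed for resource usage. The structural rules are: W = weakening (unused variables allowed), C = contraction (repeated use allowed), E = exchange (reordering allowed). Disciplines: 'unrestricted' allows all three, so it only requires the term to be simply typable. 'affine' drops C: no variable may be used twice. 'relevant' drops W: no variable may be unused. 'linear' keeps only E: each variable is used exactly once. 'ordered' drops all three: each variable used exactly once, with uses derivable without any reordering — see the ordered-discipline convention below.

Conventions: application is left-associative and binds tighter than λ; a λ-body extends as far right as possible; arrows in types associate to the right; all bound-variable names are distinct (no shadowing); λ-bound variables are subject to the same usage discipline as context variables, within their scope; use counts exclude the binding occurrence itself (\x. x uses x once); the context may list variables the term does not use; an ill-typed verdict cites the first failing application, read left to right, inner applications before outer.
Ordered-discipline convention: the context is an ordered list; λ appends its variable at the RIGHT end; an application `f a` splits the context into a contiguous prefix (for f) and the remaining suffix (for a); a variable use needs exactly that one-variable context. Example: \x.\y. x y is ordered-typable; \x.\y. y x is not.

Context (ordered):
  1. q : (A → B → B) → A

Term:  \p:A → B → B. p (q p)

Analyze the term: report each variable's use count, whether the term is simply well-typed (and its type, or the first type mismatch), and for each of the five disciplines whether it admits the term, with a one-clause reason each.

variable uses: q: 1, p (λ-bound): 2
uses in reading order: p, q, p
typing: ✓ — (A → B → B) → B → B
ordered: ✗, uses contraction: p ×2
linear: ✗, uses contraction: p ×2
affine: ✗, uses contraction: p ×2
relevant: ✓, none of q, p goes unused
unrestricted: ✓, typability at (A → B → B) → B → B is all that's needed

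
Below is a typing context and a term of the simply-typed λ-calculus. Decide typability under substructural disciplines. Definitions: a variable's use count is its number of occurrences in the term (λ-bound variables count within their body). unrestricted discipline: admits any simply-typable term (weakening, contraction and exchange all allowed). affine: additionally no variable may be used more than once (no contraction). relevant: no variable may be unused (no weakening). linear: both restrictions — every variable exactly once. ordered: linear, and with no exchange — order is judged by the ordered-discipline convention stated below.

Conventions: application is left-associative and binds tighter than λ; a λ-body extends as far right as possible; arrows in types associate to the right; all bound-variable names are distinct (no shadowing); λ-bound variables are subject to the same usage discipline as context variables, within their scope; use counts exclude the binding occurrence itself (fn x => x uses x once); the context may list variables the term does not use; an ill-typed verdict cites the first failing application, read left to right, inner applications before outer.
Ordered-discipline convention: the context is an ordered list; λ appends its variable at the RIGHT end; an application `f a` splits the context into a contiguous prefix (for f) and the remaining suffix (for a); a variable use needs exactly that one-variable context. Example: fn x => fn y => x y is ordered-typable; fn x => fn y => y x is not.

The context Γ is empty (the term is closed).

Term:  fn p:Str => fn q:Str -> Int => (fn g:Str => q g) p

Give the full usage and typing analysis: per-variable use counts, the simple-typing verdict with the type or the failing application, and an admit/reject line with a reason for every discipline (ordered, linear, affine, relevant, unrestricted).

counts: p [bound] ×1, q [bound] ×1, g [bound] ×1
uses in reading order: q, g, p
typing: well-typed at Str -> (Str -> Int) -> Int
ordered ✗ (no ordered split (uses run q, g, p))
linear ✓ (each of p, q, g used exactly once)
affine ✓ (p, q, g: no repeats, contraction unneeded)
relevant ✓ (every one of p, q, g appears)
unrestricted ✓ (simply typable at Str -> (Str -> Int) -> Int; W, C, E all held)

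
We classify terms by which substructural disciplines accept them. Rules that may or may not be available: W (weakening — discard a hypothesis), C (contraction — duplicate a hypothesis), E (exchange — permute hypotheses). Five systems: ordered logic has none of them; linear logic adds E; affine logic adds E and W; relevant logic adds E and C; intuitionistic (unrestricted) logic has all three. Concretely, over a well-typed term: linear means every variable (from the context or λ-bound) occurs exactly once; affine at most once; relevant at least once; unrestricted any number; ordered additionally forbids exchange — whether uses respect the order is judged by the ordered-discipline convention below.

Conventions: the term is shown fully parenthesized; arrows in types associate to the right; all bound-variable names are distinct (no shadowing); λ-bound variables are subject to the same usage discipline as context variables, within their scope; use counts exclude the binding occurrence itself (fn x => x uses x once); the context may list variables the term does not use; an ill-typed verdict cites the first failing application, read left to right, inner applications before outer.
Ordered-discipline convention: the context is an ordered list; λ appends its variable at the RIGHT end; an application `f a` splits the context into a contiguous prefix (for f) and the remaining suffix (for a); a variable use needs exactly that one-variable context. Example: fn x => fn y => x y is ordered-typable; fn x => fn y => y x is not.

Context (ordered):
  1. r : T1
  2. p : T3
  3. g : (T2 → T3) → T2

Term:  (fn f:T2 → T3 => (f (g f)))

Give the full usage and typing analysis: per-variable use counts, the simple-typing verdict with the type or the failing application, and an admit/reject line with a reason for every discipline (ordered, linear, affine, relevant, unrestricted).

usage: r: 0; p: 0; g: 1; f (λ-bound): 2
uses in reading order: f, g, f
typing: well-typed at (T2 → T3) → T3
ordered: ✗, f ×2 used more than once (contraction); r, p never used (weakening)
linear: ✗, f ×2 used more than once (contraction); r, p never used (weakening)
affine: ✗, f ×2 used more than once (contraction)
relevant: ✗, r, p never used (weakening)
unrestricted: ✓, type-checks ((T2 → T3) → T3) and nothing is barred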